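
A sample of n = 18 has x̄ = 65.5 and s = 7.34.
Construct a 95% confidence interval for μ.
(61.85, 69.15)

t-interval (σ unknown):
df = n - 1 = 17
t* = 2.110 for 95% confidence

Margin of error = t* · s/√n = 2.110 · 7.34/√18 = 3.65

CI: (61.85, 69.15)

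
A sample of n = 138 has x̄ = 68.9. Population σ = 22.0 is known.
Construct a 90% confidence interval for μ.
(65.82, 71.98)

z-interval (σ known):
z* = 1.645 for 90% confidence

Margin of error = z* · σ/√n = 1.645 · 22.0/√138 = 3.08

CI: (68.9 - 3.08, 68.9 + 3.08) = (65.82, 71.98)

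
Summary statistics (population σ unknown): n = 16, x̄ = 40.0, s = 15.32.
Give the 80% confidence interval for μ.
(34.86, 45.14)

t-interval (σ unknown):
df = n - 1 = 15
t* = 1.341 for 80% confidence

Margin of error = t* · s/√n = 1.341 · 15.32/√16 = 5.14

CI: (34.86, 45.14)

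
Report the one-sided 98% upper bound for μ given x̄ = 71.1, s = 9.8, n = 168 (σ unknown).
μ ≤ 72.67

Upper bound (one-sided):
t* = 2.070 (one-sided for 98%)
Upper bound = x̄ + t* · s/√n = 71.1 + 2.070 · 9.8/√168 = 72.67

We are 98% confident that μ ≤ 72.67.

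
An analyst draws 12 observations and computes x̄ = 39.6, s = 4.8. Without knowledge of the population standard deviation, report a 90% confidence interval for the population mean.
(37.11, 42.09)

t-interval (σ unknown):
df = n - 1 = 11
t* = 1.796 for 90% confidence

Margin of error = t* · s/√n = 1.796 · 4.8/√12 = 2.49

CI: (37.11, 42.09)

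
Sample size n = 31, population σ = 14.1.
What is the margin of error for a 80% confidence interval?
Margin of error = 3.25

Margin of error = z* · σ/√n
= 1.282 · 14.1/√31
= 1.282 · 14.1/5.5678
= 3.25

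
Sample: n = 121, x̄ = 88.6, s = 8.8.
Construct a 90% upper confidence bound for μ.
μ ≤ 89.63

Upper bound (one-sided):
t* = 1.289 (one-sided for 90%)
Upper bound = x̄ + t* · s/√n = 88.6 + 1.289 · 8.8/√121 = 89.63

We are 90% confident that μ ≤ 89.63.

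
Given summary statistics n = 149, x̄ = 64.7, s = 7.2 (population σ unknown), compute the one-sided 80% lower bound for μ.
μ ≥ 64.20

Lower bound (one-sided):
t* = 0.844 (one-sided for 80%)
Lower bound = x̄ - t* · s/√n = 64.7 - 0.844 · 7.2/√149 = 64.20

We are 80% confident that μ ≥ 64.20.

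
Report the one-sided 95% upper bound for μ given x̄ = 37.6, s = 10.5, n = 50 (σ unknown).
μ ≤ 40.09

Upper bound (one-sided):
t* = 1.677 (one-sided for 95%)
Upper bound = x̄ + t* · s/√n = 37.6 + 1.677 · 10.5/√50 = 40.09

We are 95% confident that μ ≤ 40.09.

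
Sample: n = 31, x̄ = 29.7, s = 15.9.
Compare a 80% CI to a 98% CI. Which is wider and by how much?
98% CI is wider by 6.55

df = 30
80% CI: t* = 1.310, (25.96, 33.44), width = 2 · t* · s/√n = 7.48
98% CI: t* = 2.457, (22.68, 36.72), width = 2 · t* · s/√n = 14.03

The 98% CI is wider by 14.03 - 7.48 = 6.55.
Higher confidence requires a wider interval.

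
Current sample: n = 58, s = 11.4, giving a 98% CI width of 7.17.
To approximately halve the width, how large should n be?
n ≈ 232

CI width ∝ 1/√n
To reduce width by factor 2, need √n to grow by 2 → need 2² = 4 times as many samples.

Current: n = 58, width = 7.17
New: n = 232, width ≈ 3.51

Width reduced by factor of 7.17/3.51 = 2.04.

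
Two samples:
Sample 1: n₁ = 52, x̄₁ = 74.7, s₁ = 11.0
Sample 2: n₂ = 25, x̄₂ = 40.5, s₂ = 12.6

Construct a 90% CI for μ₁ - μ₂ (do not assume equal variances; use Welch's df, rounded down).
(29.25, 39.15)

Difference: x̄₁ - x̄₂ = 34.20
SE = √(s₁²/n₁ + s₂²/n₂) = √(11.0²/52 + 12.6²/25) = 2.9457
df = 42.15 → 42 (Welch–Satterthwaite, rounded down)
t* = 1.682

CI: 34.20 ± 1.682 · 2.9457 = 34.20 ± 4.95 = (29.25, 39.15)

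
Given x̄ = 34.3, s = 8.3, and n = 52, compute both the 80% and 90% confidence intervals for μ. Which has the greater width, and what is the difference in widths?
90% CI is wider by 0.87

df = 51
80% CI: t* = 1.298, (32.81, 35.79), width = 2 · t* · s/√n = 2.99
90% CI: t* = 1.675, (32.37, 36.23), width = 2 · t* · s/√n = 3.86

The 90% CI is wider by 3.86 - 2.99 = 0.87.
Higher confidence requires a wider interval.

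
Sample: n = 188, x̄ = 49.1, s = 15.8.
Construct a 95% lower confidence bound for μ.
μ ≥ 47.20

Lower bound (one-sided):
t* = 1.653 (one-sided for 95%)
Lower bound = x̄ - t* · s/√n = 49.1 - 1.653 · 15.8/√188 = 47.20

We are 95% confident that μ ≥ 47.20.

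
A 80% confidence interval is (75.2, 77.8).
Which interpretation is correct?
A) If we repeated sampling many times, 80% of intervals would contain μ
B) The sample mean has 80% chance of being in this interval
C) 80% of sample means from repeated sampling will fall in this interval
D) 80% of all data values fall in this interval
A

A) Correct — this is the frequentist long-run coverage interpretation.
B) Wrong — x̄ is observed and sits in the interval by construction.
C) Wrong — coverage applies to intervals containing μ, not to future x̄ values.
D) Wrong — a CI is about the parameter μ, not individual data values.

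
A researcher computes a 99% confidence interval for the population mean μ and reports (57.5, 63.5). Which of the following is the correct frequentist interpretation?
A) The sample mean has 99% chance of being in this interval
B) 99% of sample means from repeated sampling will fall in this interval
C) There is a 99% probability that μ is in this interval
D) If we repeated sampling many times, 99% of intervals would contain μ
D

A) Wrong — x̄ is observed and sits in the interval by construction.
B) Wrong — coverage applies to intervals containing μ, not to future x̄ values.
C) Wrong — μ is fixed; the randomness lives in the interval, not in μ.
D) Correct — this is the frequentist long-run coverage interpretation.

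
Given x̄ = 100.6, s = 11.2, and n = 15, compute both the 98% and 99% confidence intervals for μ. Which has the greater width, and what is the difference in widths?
99% CI is wider by 2.04

df = 14
98% CI: t* = 2.624, (93.01, 108.19), width = 2 · t* · s/√n = 15.18
99% CI: t* = 2.977, (91.99, 109.21), width = 2 · t* · s/√n = 17.22

The 99% CI is wider by 17.22 - 15.18 = 2.04.
Higher confidence requires a wider interval.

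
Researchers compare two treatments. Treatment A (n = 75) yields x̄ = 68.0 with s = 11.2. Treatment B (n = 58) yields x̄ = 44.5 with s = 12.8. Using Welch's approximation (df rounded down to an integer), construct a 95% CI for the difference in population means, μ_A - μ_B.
(19.30, 27.70)

Difference: x̄₁ - x̄₂ = 23.50
SE = √(s₁²/n₁ + s₂²/n₂) = √(11.2²/75 + 12.8²/58) = 2.1207
df = 113.76 → 113 (Welch–Satterthwaite, rounded down)
t* = 1.981

CI: 23.50 ± 1.981 · 2.1207 = 23.50 ± 4.20 = (19.30, 27.70)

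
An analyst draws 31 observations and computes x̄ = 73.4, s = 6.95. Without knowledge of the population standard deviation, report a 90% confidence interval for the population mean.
(71.28, 75.52)

t-interval (σ unknown):
df = n - 1 = 30
t* = 1.697 for 90% confidence

Margin of error = t* · s/√n = 1.697 · 6.95/√31 = 2.12

CI: (71.28, 75.52)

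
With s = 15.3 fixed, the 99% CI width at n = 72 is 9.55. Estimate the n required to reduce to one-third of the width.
n ≈ 648

CI width ∝ 1/√n
To reduce width by factor 3, need √n to grow by 3 → need 3² = 9 times as many samples.

Current: n = 72, width = 9.55
New: n = 648, width ≈ 3.10

Width reduced by factor of 9.55/3.10 = 3.08.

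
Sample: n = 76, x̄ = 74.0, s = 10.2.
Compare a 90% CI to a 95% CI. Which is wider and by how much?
95% CI is wider by 0.76

df = 75
90% CI: t* = 1.665, (72.05, 75.95), width = 2 · t* · s/√n = 3.90
95% CI: t* = 1.992, (71.67, 76.33), width = 2 · t* · s/√n = 4.66

The 95% CI is wider by 4.66 - 3.90 = 0.76.
Higher confidence requires a wider interval.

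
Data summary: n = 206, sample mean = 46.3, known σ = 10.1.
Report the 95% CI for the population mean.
(44.92, 47.68)

z-interval (σ known):
z* = 1.960 for 95% confidence

Margin of error = z* · σ/√n = 1.960 · 10.1/√206 = 1.38

CI: (46.3 - 1.38, 46.3 + 1.38) = (44.92, 47.68)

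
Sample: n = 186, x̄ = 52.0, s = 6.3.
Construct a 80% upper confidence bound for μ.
μ ≤ 52.39

Upper bound (one-sided):
t* = 0.844 (one-sided for 80%)
Upper bound = x̄ + t* · s/√n = 52.0 + 0.844 · 6.3/√186 = 52.39

We are 80% confident that μ ≤ 52.39.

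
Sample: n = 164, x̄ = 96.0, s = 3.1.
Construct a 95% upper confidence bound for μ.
μ ≤ 96.40

Upper bound (one-sided):
t* = 1.654 (one-sided for 95%)
Upper bound = x̄ + t* · s/√n = 96.0 + 1.654 · 3.1/√164 = 96.40

We are 95% confident that μ ≤ 96.40.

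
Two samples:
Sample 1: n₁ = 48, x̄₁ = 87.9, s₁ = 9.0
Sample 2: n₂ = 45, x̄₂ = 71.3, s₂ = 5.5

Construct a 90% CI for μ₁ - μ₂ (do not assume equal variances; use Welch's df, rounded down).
(14.04, 19.16)

Difference: x̄₁ - x̄₂ = 16.60
SE = √(s₁²/n₁ + s₂²/n₂) = √(9.0²/48 + 5.5²/45) = 1.5361
df = 78.58 → 78 (Welch–Satterthwaite, rounded down)
t* = 1.665

CI: 16.60 ± 1.665 · 1.5361 = 16.60 ± 2.56 = (14.04, 19.16)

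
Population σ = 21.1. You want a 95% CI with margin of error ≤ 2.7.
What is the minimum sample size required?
n ≥ 235

For margin E ≤ 2.7:
n ≥ (z* · σ / E)²
n ≥ (1.960 · 21.1 / 2.7)²
n ≥ 234.61

Minimum n = 235 (rounding up)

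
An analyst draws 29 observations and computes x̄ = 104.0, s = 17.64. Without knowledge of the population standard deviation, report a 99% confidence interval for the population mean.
(94.95, 113.05)

t-interval (σ unknown):
df = n - 1 = 28
t* = 2.763 for 99% confidence

Margin of error = t* · s/√n = 2.763 · 17.64/√29 = 9.05

CI: (94.95, 113.05)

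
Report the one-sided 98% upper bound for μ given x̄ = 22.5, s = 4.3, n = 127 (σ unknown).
μ ≤ 23.29

Upper bound (one-sided):
t* = 2.075 (one-sided for 98%)
Upper bound = x̄ + t* · s/√n = 22.5 + 2.075 · 4.3/√127 = 23.29

We are 98% confident that μ ≤ 23.29.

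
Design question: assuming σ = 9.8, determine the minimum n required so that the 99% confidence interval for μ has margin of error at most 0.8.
n ≥ 996

For margin E ≤ 0.8:
n ≥ (z* · σ / E)²
n ≥ (2.576 · 9.8 / 0.8)²
n ≥ 995.78

Minimum n = 996 (rounding up)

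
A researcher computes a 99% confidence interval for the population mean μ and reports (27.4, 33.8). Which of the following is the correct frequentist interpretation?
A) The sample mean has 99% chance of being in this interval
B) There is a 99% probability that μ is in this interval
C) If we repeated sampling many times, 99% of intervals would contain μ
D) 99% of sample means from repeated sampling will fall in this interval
C

A) Wrong — x̄ is observed and sits in the interval by construction.
B) Wrong — μ is fixed; the randomness lives in the interval, not in μ.
C) Correct — this is the frequentist long-run coverage interpretation.
D) Wrong — coverage applies to intervals containing μ, not to future x̄ values.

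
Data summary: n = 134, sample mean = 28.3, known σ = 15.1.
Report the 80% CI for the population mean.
(26.63, 29.97)

z-interval (σ known):
z* = 1.282 for 80% confidence

Margin of error = z* · σ/√n = 1.282 · 15.1/√134 = 1.67

CI: (28.3 - 1.67, 28.3 + 1.67) = (26.63, 29.97)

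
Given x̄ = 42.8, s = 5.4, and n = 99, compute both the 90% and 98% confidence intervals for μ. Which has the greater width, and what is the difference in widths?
98% CI is wider by 0.77

df = 98
90% CI: t* = 1.661, (41.90, 43.70), width = 2 · t* · s/√n = 1.80
98% CI: t* = 2.365, (41.52, 44.08), width = 2 · t* · s/√n = 2.57

The 98% CI is wider by 2.57 - 1.80 = 0.77.
Higher confidence requires a wider interval.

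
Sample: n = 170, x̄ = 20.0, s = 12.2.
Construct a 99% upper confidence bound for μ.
μ ≤ 22.20

Upper bound (one-sided):
t* = 2.349 (one-sided for 99%)
Upper bound = x̄ + t* · s/√n = 20.0 + 2.349 · 12.2/√170 = 22.20

We are 99% confident that μ ≤ 22.20.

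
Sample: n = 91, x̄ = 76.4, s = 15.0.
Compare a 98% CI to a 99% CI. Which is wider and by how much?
99% CI is wider by 0.83

df = 90
98% CI: t* = 2.368, (72.68, 80.12), width = 2 · t* · s/√n = 7.45
99% CI: t* = 2.632, (72.26, 80.54), width = 2 · t* · s/√n = 8.28

The 99% CI is wider by 8.28 - 7.45 = 0.83.
Higher confidence requires a wider interval.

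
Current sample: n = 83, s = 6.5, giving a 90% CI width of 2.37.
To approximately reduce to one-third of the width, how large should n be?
n ≈ 747

CI width ∝ 1/√n
To reduce width by factor 3, need √n to grow by 3 → need 3² = 9 times as many samples.

Current: n = 83, width = 2.37
New: n = 747, width ≈ 0.78

Width reduced by factor of 2.37/0.78 = 3.04.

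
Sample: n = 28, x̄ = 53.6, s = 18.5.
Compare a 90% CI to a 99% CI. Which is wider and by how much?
99% CI is wider by 7.47

df = 27
90% CI: t* = 1.703, (47.65, 59.55), width = 2 · t* · s/√n = 11.91
99% CI: t* = 2.771, (43.91, 63.29), width = 2 · t* · s/√n = 19.38

The 99% CI is wider by 19.38 - 11.91 = 7.47.
Higher confidence requires a wider interval.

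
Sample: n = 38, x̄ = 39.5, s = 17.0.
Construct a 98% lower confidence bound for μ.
μ ≥ 33.63

Lower bound (one-sided):
t* = 2.129 (one-sided for 98%)
Lower bound = x̄ - t* · s/√n = 39.5 - 2.129 · 17.0/√38 = 33.63

We are 98% confident that μ ≥ 33.63.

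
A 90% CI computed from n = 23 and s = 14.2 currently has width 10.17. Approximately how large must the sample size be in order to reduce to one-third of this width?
n ≈ 207

CI width ∝ 1/√n
To reduce width by factor 3, need √n to grow by 3 → need 3² = 9 times as many samples.

Current: n = 23, width = 10.17
New: n = 207, width ≈ 3.26

Width reduced by factor of 10.17/3.26 = 3.12.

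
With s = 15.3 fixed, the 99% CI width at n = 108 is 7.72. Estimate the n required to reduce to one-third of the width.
n ≈ 972

CI width ∝ 1/√n
To reduce width by factor 3, need √n to grow by 3 → need 3² = 9 times as many samples.

Current: n = 108, width = 7.72
New: n = 972, width ≈ 2.53

Width reduced by factor of 7.72/2.53 = 3.05.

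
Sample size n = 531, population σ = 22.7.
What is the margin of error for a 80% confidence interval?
Margin of error = 1.26

Margin of error = z* · σ/√n
= 1.282 · 22.7/√531
= 1.282 · 22.7/23.0434
= 1.26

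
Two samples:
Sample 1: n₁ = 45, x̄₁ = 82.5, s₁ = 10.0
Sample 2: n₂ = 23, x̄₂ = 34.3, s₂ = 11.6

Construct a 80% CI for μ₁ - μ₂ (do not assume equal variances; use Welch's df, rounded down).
(44.50, 51.90)

Difference: x̄₁ - x̄₂ = 48.20
SE = √(s₁²/n₁ + s₂²/n₂) = √(10.0²/45 + 11.6²/23) = 2.8412
df = 39.07 → 39 (Welch–Satterthwaite, rounded down)
t* = 1.304

CI: 48.20 ± 1.304 · 2.8412 = 48.20 ± 3.70 = (44.50, 51.90)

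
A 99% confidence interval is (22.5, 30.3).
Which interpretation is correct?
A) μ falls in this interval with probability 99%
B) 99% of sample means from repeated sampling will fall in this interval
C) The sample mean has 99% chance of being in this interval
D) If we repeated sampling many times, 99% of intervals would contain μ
D

A) Wrong — μ is fixed; the randomness lives in the interval, not in μ.
B) Wrong — coverage applies to intervals containing μ, not to future x̄ values.
C) Wrong — x̄ is observed and sits in the interval by construction.
D) Correct — this is the frequentist long-run coverage interpretation.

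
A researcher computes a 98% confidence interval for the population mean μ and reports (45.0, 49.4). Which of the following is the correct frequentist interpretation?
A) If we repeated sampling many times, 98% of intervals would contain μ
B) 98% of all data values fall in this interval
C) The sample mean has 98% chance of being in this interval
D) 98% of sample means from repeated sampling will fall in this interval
A

A) Correct — this is the frequentist long-run coverage interpretation.
B) Wrong — a CI is about the parameter μ, not individual data values.
C) Wrong — x̄ is observed and sits in the interval by construction.
D) Wrong — coverage applies to intervals containing μ, not to future x̄ values.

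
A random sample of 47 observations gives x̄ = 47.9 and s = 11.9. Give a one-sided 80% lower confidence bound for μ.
μ ≥ 46.42

Lower bound (one-sided):
t* = 0.850 (one-sided for 80%)
Lower bound = x̄ - t* · s/√n = 47.9 - 0.850 · 11.9/√47 = 46.42

We are 80% confident that μ ≥ 46.42.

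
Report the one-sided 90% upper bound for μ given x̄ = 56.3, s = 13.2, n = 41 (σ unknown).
μ ≤ 58.99

Upper bound (one-sided):
t* = 1.303 (one-sided for 90%)
Upper bound = x̄ + t* · s/√n = 56.3 + 1.303 · 13.2/√41 = 58.99

We are 90% confident that μ ≤ 58.99.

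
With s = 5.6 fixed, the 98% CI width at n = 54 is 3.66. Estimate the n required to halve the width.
n ≈ 216

CI width ∝ 1/√n
To reduce width by factor 2, need √n to grow by 2 → need 2² = 4 times as many samples.

Current: n = 54, width = 3.66
New: n = 216, width ≈ 1.79

Width reduced by factor of 3.66/1.79 = 2.04.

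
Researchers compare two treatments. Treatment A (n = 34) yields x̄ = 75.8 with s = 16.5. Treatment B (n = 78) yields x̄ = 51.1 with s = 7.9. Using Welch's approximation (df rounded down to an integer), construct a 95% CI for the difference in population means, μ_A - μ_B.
(18.70, 30.70)

Difference: x̄₁ - x̄₂ = 24.70
SE = √(s₁²/n₁ + s₂²/n₂) = √(16.5²/34 + 7.9²/78) = 2.9677
df = 39.75 → 39 (Welch–Satterthwaite, rounded down)
t* = 2.023

CI: 24.70 ± 2.023 · 2.9677 = 24.70 ± 6.00 = (18.70, 30.70)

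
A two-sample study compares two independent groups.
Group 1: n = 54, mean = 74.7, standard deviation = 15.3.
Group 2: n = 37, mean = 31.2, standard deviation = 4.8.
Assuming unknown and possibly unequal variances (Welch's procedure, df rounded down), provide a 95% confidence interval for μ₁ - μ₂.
(39.06, 47.94)

Difference: x̄₁ - x̄₂ = 43.50
SE = √(s₁²/n₁ + s₂²/n₂) = √(15.3²/54 + 4.8²/37) = 2.2266
df = 67.28 → 67 (Welch–Satterthwaite, rounded down)
t* = 1.996

CI: 43.50 ± 1.996 · 2.2266 = 43.50 ± 4.44 = (39.06, 47.94)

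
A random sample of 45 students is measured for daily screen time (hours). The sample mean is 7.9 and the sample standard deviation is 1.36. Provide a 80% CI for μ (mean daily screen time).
(7.64, 8.16)

t-interval (σ unknown):
df = n - 1 = 44
t* = 1.301 for 80% confidence

Margin of error = t* · s/√n = 1.301 · 1.36/√45 = 0.26

CI: (7.64, 8.16)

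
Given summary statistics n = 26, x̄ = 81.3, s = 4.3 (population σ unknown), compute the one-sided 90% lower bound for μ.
μ ≥ 80.19

Lower bound (one-sided):
t* = 1.316 (one-sided for 90%)
Lower bound = x̄ - t* · s/√n = 81.3 - 1.316 · 4.3/√26 = 80.19

We are 90% confident that μ ≥ 80.19.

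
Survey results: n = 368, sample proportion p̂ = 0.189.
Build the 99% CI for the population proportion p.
(0.136, 0.242)

Proportion CI:
SE = √(p̂(1-p̂)/n) = √(0.189 · 0.811 / 368) = 0.02041

z* = 2.576
Margin = z* · SE = 2.576 · 0.02041 = 0.0526

CI: 0.189 ± 0.0526 = (0.136, 0.242)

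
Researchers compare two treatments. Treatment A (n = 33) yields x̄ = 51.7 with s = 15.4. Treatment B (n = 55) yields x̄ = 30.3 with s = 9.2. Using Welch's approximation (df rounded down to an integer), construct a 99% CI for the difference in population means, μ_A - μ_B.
(13.45, 29.35)

Difference: x̄₁ - x̄₂ = 21.40
SE = √(s₁²/n₁ + s₂²/n₂) = √(15.4²/33 + 9.2²/55) = 2.9539
df = 45.92 → 45 (Welch–Satterthwaite, rounded down)
t* = 2.690

CI: 21.40 ± 2.690 · 2.9539 = 21.40 ± 7.95 = (13.45, 29.35)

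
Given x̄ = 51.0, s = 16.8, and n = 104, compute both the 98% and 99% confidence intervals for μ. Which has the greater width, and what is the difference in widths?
99% CI is wider by 0.86

df = 103
98% CI: t* = 2.363, (47.11, 54.89), width = 2 · t* · s/√n = 7.79
99% CI: t* = 2.624, (46.68, 55.32), width = 2 · t* · s/√n = 8.65

The 99% CI is wider by 8.65 - 7.79 = 0.86.
Higher confidence requires a wider interval.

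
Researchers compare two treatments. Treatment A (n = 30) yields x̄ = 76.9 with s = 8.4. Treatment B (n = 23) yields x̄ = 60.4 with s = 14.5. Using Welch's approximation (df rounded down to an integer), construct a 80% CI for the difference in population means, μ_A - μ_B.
(12.07, 20.93)

Difference: x̄₁ - x̄₂ = 16.50
SE = √(s₁²/n₁ + s₂²/n₂) = √(8.4²/30 + 14.5²/23) = 3.3902
df = 33.11 → 33 (Welch–Satterthwaite, rounded down)
t* = 1.308

CI: 16.50 ± 1.308 · 3.3902 = 16.50 ± 4.43 = (12.07, 20.93)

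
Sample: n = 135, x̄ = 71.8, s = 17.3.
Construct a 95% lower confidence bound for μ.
μ ≥ 69.33

Lower bound (one-sided):
t* = 1.656 (one-sided for 95%)
Lower bound = x̄ - t* · s/√n = 71.8 - 1.656 · 17.3/√135 = 69.33

We are 95% confident that μ ≥ 69.33.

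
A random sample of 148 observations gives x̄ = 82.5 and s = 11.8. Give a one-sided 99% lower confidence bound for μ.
μ ≥ 80.22

Lower bound (one-sided):
t* = 2.352 (one-sided for 99%)
Lower bound = x̄ - t* · s/√n = 82.5 - 2.352 · 11.8/√148 = 80.22

We are 99% confident that μ ≥ 80.22.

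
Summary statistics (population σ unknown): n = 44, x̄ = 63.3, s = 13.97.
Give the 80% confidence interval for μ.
(60.56, 66.04)

t-interval (σ unknown):
df = n - 1 = 43
t* = 1.302 for 80% confidence

Margin of error = t* · s/√n = 1.302 · 13.97/√44 = 2.74

CI: (60.56, 66.04)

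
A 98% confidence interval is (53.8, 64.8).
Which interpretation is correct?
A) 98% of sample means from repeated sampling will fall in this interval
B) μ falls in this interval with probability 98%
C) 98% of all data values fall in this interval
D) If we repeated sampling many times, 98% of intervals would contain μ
D

A) Wrong — coverage applies to intervals containing μ, not to future x̄ values.
B) Wrong — μ is fixed; the randomness lives in the interval, not in μ.
C) Wrong — a CI is about the parameter μ, not individual data values.
D) Correct — this is the frequentist long-run coverage interpretation.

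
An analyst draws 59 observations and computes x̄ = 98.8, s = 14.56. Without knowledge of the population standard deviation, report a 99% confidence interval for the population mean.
(93.75, 103.85)

t-interval (σ unknown):
df = n - 1 = 58
t* = 2.663 for 99% confidence

Margin of error = t* · s/√n = 2.663 · 14.56/√59 = 5.05

CI: (93.75, 103.85)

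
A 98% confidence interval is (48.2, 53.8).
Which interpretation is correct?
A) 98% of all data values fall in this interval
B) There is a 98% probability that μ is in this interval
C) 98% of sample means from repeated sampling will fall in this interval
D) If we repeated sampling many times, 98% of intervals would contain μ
D

A) Wrong — a CI is about the parameter μ, not individual data values.
B) Wrong — μ is fixed; the randomness lives in the interval, not in μ.
C) Wrong — coverage applies to intervals containing μ, not to future x̄ values.
D) Correct — this is the frequentist long-run coverage interpretation.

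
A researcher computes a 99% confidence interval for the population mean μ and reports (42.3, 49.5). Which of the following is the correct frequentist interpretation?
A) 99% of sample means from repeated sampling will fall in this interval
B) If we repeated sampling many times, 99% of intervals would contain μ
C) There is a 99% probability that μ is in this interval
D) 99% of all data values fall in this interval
B

A) Wrong — coverage applies to intervals containing μ, not to future x̄ values.
B) Correct — this is the frequentist long-run coverage interpretation.
C) Wrong — μ is fixed; the randomness lives in the interval, not in μ.
D) Wrong — a CI is about the parameter μ, not individual data values.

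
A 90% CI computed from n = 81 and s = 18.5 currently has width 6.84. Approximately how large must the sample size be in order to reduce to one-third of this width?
n ≈ 729

CI width ∝ 1/√n
To reduce width by factor 3, need √n to grow by 3 → need 3² = 9 times as many samples.

Current: n = 81, width = 6.84
New: n = 729, width ≈ 2.26

Width reduced by factor of 6.84/2.26 = 3.03.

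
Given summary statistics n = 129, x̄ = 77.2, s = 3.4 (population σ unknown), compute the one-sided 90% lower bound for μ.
μ ≥ 76.81

Lower bound (one-sided):
t* = 1.288 (one-sided for 90%)
Lower bound = x̄ - t* · s/√n = 77.2 - 1.288 · 3.4/√129 = 76.81

We are 90% confident that μ ≥ 76.81.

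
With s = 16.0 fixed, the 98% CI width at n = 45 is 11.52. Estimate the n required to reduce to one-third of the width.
n ≈ 405

CI width ∝ 1/√n
To reduce width by factor 3, need √n to grow by 3 → need 3² = 9 times as many samples.

Current: n = 45, width = 11.52
New: n = 405, width ≈ 3.71

Width reduced by factor of 11.52/3.71 = 3.11.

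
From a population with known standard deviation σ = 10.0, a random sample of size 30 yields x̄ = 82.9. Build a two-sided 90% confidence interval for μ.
(79.90, 85.90)

z-interval (σ known):
z* = 1.645 for 90% confidence

Margin of error = z* · σ/√n = 1.645 · 10.0/√30 = 3.00

CI: (82.9 - 3.00, 82.9 + 3.00) = (79.90, 85.90)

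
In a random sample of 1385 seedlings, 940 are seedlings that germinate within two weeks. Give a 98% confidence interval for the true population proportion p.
(0.650, 0.708)

Proportion CI:
p̂ = 940/1385 = 0.67870
SE = √(p̂(1-p̂)/n) = √(0.67870 · 0.32130 / 1385) = 0.01255

z* = 2.326
Margin = z* · SE = 2.326 · 0.01255 = 0.0292

CI: 0.67870 ± 0.0292 = (0.650, 0.708)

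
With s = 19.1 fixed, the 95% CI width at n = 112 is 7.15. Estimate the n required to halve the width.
n ≈ 448

CI width ∝ 1/√n
To reduce width by factor 2, need √n to grow by 2 → need 2² = 4 times as many samples.

Current: n = 112, width = 7.15
New: n = 448, width ≈ 3.55

Width reduced by factor of 7.15/3.55 = 2.01.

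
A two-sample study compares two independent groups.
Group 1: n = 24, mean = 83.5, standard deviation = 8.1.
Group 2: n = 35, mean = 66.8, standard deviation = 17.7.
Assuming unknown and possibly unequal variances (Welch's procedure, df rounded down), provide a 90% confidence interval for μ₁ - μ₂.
(10.97, 22.43)

Difference: x̄₁ - x̄₂ = 16.70
SE = √(s₁²/n₁ + s₂²/n₂) = √(8.1²/24 + 17.7²/35) = 3.4183
df = 50.92 → 50 (Welch–Satterthwaite, rounded down)
t* = 1.676

CI: 16.70 ± 1.676 · 3.4183 = 16.70 ± 5.73 = (10.97, 22.43)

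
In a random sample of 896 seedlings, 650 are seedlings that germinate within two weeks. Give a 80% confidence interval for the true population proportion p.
(0.706, 0.745)

Proportion CI:
p̂ = 650/896 = 0.72545
SE = √(p̂(1-p̂)/n) = √(0.72545 · 0.27455 / 896) = 0.01491

z* = 1.282
Margin = z* · SE = 1.282 · 0.01491 = 0.0191

CI: 0.72545 ± 0.0191 = (0.706, 0.745)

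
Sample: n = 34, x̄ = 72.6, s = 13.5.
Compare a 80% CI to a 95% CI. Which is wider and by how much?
95% CI is wider by 3.36

df = 33
80% CI: t* = 1.308, (69.57, 75.63), width = 2 · t* · s/√n = 6.06
95% CI: t* = 2.035, (67.89, 77.31), width = 2 · t* · s/√n = 9.42

The 95% CI is wider by 9.42 - 6.06 = 3.36.
Higher confidence requires a wider interval.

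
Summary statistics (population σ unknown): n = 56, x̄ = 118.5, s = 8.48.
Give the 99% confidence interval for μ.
(115.48, 121.52)

t-interval (σ unknown):
df = n - 1 = 55
t* = 2.668 for 99% confidence

Margin of error = t* · s/√n = 2.668 · 8.48/√56 = 3.02

CI: (115.48, 121.52)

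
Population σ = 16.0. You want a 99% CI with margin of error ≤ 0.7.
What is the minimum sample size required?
n ≥ 3467

For margin E ≤ 0.7:
n ≥ (z* · σ / E)²
n ≥ (2.576 · 16.0 / 0.7)²
n ≥ 3466.85

Minimum n = 3467 (rounding up)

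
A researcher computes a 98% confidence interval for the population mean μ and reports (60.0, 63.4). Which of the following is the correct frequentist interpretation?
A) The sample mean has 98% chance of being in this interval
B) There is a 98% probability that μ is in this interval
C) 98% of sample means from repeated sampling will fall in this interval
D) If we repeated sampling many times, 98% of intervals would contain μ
D

A) Wrong — x̄ is observed and sits in the interval by construction.
B) Wrong — μ is fixed; the randomness lives in the interval, not in μ.
C) Wrong — coverage applies to intervals containing μ, not to future x̄ values.
D) Correct — this is the frequentist long-run coverage interpretation.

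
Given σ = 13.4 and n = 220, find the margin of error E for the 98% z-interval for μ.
Margin of error = 2.10

Margin of error = z* · σ/√n
= 2.326 · 13.4/√220
= 2.326 · 13.4/14.8324
= 2.10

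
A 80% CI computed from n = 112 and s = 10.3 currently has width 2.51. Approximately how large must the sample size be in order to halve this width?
n ≈ 448

CI width ∝ 1/√n
To reduce width by factor 2, need √n to grow by 2 → need 2² = 4 times as many samples.

Current: n = 112, width = 2.51
New: n = 448, width ≈ 1.25

Width reduced by factor of 2.51/1.25 = 2.01.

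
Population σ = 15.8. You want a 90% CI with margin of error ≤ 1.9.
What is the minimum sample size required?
n ≥ 188

For margin E ≤ 1.9:
n ≥ (z* · σ / E)²
n ≥ (1.645 · 15.8 / 1.9)²
n ≥ 187.13

Minimum n = 188 (rounding up)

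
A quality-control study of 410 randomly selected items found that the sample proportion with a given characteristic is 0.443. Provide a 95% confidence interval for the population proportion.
(0.395, 0.491)

Proportion CI:
SE = √(p̂(1-p̂)/n) = √(0.443 · 0.557 / 410) = 0.02453

z* = 1.960
Margin = z* · SE = 1.960 · 0.02453 = 0.0481

CI: 0.443 ± 0.0481 = (0.395, 0.491)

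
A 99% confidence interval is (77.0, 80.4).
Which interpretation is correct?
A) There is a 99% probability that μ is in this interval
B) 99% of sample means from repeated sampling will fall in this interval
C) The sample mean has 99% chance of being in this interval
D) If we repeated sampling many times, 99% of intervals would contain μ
D

A) Wrong — μ is fixed; the randomness lives in the interval, not in μ.
B) Wrong — coverage applies to intervals containing μ, not to future x̄ values.
C) Wrong — x̄ is observed and sits in the interval by construction.
D) Correct — this is the frequentist long-run coverage interpretation.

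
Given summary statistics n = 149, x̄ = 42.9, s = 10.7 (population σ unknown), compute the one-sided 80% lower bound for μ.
μ ≥ 42.16

Lower bound (one-sided):
t* = 0.844 (one-sided for 80%)
Lower bound = x̄ - t* · s/√n = 42.9 - 0.844 · 10.7/√149 = 42.16

We are 80% confident that μ ≥ 42.16.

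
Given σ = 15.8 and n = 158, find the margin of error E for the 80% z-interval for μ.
Margin of error = 1.61

Margin of error = z* · σ/√n
= 1.282 · 15.8/√158
= 1.282 · 15.8/12.5698
= 1.61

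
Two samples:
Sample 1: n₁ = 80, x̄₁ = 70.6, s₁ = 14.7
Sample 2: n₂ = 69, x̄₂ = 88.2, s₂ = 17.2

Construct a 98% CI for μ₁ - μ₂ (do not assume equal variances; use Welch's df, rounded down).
(-23.82, -11.38)

Difference: x̄₁ - x̄₂ = -17.60
SE = √(s₁²/n₁ + s₂²/n₂) = √(14.7²/80 + 17.2²/69) = 2.6436
df = 134.66 → 134 (Welch–Satterthwaite, rounded down)
t* = 2.354

CI: -17.60 ± 2.354 · 2.6436 = -17.60 ± 6.22 = (-23.82, -11.38)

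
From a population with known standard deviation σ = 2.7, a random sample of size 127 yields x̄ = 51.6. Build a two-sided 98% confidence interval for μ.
(51.04, 52.16)

z-interval (σ known):
z* = 2.326 for 98% confidence

Margin of error = z* · σ/√n = 2.326 · 2.7/√127 = 0.56

CI: (51.6 - 0.56, 51.6 + 0.56) = (51.04, 52.16)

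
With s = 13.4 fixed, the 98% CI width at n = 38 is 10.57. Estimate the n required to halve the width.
n ≈ 152

CI width ∝ 1/√n
To reduce width by factor 2, need √n to grow by 2 → need 2² = 4 times as many samples.

Current: n = 38, width = 10.57
New: n = 152, width ≈ 5.11

Width reduced by factor of 10.57/5.11 = 2.07.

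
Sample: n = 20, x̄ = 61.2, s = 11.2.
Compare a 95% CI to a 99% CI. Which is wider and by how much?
99% CI is wider by 3.85

df = 19
95% CI: t* = 2.093, (55.96, 66.44), width = 2 · t* · s/√n = 10.48
99% CI: t* = 2.861, (54.03, 68.37), width = 2 · t* · s/√n = 14.33

The 99% CI is wider by 14.33 - 10.48 = 3.85.
Higher confidence requires a wider interval.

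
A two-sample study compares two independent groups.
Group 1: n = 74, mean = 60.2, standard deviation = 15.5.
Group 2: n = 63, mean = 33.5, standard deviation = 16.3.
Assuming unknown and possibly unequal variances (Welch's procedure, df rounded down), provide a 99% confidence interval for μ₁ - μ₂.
(19.56, 33.84)

Difference: x̄₁ - x̄₂ = 26.70
SE = √(s₁²/n₁ + s₂²/n₂) = √(15.5²/74 + 16.3²/63) = 2.7320
df = 129.18 → 129 (Welch–Satterthwaite, rounded down)
t* = 2.614

CI: 26.70 ± 2.614 · 2.7320 = 26.70 ± 7.14 = (19.56, 33.84)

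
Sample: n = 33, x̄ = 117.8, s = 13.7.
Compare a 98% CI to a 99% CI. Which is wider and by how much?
99% CI is wider by 1.38

df = 32
98% CI: t* = 2.449, (111.96, 123.64), width = 2 · t* · s/√n = 11.68
99% CI: t* = 2.738, (111.27, 124.33), width = 2 · t* · s/√n = 13.06

The 99% CI is wider by 13.06 - 11.68 = 1.38.
Higher confidence requires a wider interval.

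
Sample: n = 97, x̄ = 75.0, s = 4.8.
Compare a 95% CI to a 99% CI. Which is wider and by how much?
99% CI is wider by 0.63

df = 96
95% CI: t* = 1.985, (74.03, 75.97), width = 2 · t* · s/√n = 1.93
99% CI: t* = 2.628, (73.72, 76.28), width = 2 · t* · s/√n = 2.56

The 99% CI is wider by 2.56 - 1.93 = 0.63.
Higher confidence requires a wider interval.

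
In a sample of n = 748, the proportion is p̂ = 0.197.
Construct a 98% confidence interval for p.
(0.163, 0.231)

Proportion CI:
SE = √(p̂(1-p̂)/n) = √(0.197 · 0.803 / 748) = 0.01454

z* = 2.326
Margin = z* · SE = 2.326 · 0.01454 = 0.0338

CI: 0.197 ± 0.0338 = (0.163, 0.231)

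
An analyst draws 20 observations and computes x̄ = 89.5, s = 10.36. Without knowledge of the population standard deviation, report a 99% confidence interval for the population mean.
(82.87, 96.13)

t-interval (σ unknown):
df = n - 1 = 19
t* = 2.861 for 99% confidence

Margin of error = t* · s/√n = 2.861 · 10.36/√20 = 6.63

CI: (82.87, 96.13)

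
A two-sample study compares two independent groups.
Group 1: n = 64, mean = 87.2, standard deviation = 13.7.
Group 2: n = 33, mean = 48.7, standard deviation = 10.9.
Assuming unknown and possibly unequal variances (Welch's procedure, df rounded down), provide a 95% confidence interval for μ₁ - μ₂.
(33.41, 43.59)

Difference: x̄₁ - x̄₂ = 38.50
SE = √(s₁²/n₁ + s₂²/n₂) = √(13.7²/64 + 10.9²/33) = 2.5560
df = 78.81 → 78 (Welch–Satterthwaite, rounded down)
t* = 1.991

CI: 38.50 ± 1.991 · 2.5560 = 38.50 ± 5.09 = (33.41, 43.59)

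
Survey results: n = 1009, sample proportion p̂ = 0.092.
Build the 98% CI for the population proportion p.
(0.071, 0.113)

Proportion CI:
SE = √(p̂(1-p̂)/n) = √(0.092 · 0.908 / 1009) = 0.00910

z* = 2.326
Margin = z* · SE = 2.326 · 0.00910 = 0.0212

CI: 0.092 ± 0.0212 = (0.071, 0.113)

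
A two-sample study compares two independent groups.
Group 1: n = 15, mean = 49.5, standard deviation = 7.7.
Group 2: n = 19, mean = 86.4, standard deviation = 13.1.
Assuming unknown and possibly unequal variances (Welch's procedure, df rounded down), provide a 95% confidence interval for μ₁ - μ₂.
(-44.27, -29.53)

Difference: x̄₁ - x̄₂ = -36.90
SE = √(s₁²/n₁ + s₂²/n₂) = √(7.7²/15 + 13.1²/19) = 3.6034
df = 29.85 → 29 (Welch–Satterthwaite, rounded down)
t* = 2.045

CI: -36.90 ± 2.045 · 3.6034 = -36.90 ± 7.37 = (-44.27, -29.53)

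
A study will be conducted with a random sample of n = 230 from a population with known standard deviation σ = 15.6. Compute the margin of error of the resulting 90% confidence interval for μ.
Margin of error = 1.69

Margin of error = z* · σ/√n
= 1.645 · 15.6/√230
= 1.645 · 15.6/15.1658
= 1.69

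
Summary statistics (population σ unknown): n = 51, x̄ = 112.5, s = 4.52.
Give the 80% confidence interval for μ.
(111.68, 113.32)

t-interval (σ unknown):
df = n - 1 = 50
t* = 1.299 for 80% confidence

Margin of error = t* · s/√n = 1.299 · 4.52/√51 = 0.82

CI: (111.68, 113.32)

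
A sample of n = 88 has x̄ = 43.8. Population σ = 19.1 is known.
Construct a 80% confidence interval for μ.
(41.19, 46.41)

z-interval (σ known):
z* = 1.282 for 80% confidence

Margin of error = z* · σ/√n = 1.282 · 19.1/√88 = 2.61

CI: (43.8 - 2.61, 43.8 + 2.61) = (41.19, 46.41)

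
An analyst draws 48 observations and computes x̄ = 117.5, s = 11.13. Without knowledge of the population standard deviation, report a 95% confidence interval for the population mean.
(114.27, 120.73)

t-interval (σ unknown):
df = n - 1 = 47
t* = 2.012 for 95% confidence

Margin of error = t* · s/√n = 2.012 · 11.13/√48 = 3.23

CI: (114.27, 120.73)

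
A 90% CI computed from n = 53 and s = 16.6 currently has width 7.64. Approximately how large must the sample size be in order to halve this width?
n ≈ 212

CI width ∝ 1/√n
To reduce width by factor 2, need √n to grow by 2 → need 2² = 4 times as many samples.

Current: n = 53, width = 7.64
New: n = 212, width ≈ 3.77

Width reduced by factor of 7.64/3.77 = 2.03.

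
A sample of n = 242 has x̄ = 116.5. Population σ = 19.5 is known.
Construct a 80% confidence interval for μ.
(114.89, 118.11)

z-interval (σ known):
z* = 1.282 for 80% confidence

Margin of error = z* · σ/√n = 1.282 · 19.5/√242 = 1.61

CI: (116.5 - 1.61, 116.5 + 1.61) = (114.89, 118.11)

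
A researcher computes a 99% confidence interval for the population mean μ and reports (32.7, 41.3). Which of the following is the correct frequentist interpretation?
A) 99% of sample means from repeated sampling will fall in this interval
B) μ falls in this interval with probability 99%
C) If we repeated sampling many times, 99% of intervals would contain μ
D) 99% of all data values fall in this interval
C

A) Wrong — coverage applies to intervals containing μ, not to future x̄ values.
B) Wrong — μ is fixed; the randomness lives in the interval, not in μ.
C) Correct — this is the frequentist long-run coverage interpretation.
D) Wrong — a CI is about the parameter μ, not individual data values.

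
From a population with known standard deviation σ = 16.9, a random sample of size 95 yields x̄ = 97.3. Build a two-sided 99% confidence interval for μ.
(92.83, 101.77)

z-interval (σ known):
z* = 2.576 for 99% confidence

Margin of error = z* · σ/√n = 2.576 · 16.9/√95 = 4.47

CI: (97.3 - 4.47, 97.3 + 4.47) = (92.83, 101.77)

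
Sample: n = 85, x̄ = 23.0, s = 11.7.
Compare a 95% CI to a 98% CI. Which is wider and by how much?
98% CI is wider by 0.97

df = 84
95% CI: t* = 1.989, (20.48, 25.52), width = 2 · t* · s/√n = 5.05
98% CI: t* = 2.372, (19.99, 26.01), width = 2 · t* · s/√n = 6.02

The 98% CI is wider by 6.02 - 5.05 = 0.97.
Higher confidence requires a wider interval.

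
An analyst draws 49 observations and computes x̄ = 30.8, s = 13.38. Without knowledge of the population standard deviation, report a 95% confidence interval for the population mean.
(26.96, 34.64)

t-interval (σ unknown):
df = n - 1 = 48
t* = 2.011 for 95% confidence

Margin of error = t* · s/√n = 2.011 · 13.38/√49 = 3.84

CI: (26.96, 34.64)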